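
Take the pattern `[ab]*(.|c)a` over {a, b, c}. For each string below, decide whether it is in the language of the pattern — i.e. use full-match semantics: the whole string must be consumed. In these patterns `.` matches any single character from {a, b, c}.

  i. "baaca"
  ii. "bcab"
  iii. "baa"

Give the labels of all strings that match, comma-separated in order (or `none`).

i → match
ii → no match — must end with "a"
iii → match

i, iii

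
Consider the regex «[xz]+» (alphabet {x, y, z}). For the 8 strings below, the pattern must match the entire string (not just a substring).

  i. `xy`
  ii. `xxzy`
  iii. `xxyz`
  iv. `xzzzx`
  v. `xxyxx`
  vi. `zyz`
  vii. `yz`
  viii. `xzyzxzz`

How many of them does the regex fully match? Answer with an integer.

i → no match
ii → no match
iii → no match
iv → match
v → no match
vi → no match
vii → no match
viii → no match
Total matched: 1

1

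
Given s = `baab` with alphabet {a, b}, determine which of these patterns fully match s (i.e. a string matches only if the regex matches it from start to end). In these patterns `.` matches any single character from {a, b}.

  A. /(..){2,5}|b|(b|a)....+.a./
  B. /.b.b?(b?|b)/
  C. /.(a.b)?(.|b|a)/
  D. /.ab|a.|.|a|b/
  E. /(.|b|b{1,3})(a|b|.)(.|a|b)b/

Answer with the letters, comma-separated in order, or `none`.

A, E

A → match
B → no match
C → no match
D → no match
E → match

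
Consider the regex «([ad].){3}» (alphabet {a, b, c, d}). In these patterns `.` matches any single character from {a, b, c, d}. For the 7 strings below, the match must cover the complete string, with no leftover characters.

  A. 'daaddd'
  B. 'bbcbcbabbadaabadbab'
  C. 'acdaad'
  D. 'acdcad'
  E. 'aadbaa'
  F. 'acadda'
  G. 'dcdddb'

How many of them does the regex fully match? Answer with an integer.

A. 'daaddd' → match
B → no match
C. 'acdaad' → match
D. 'acdcad' → match
E. 'aadbaa' → match
F. 'acadda' → match
G. 'dcdddb' → match
Total matched: 6

6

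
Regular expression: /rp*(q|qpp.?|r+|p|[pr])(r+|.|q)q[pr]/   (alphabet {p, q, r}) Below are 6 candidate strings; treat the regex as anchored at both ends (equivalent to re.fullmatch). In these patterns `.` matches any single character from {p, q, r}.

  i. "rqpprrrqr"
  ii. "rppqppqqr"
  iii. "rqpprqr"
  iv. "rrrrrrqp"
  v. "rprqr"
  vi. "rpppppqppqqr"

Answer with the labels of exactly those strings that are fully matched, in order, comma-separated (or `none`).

i, ii, iii, iv, v, vi

i → match
ii → match
iii → match
iv → match
v → match
vi → match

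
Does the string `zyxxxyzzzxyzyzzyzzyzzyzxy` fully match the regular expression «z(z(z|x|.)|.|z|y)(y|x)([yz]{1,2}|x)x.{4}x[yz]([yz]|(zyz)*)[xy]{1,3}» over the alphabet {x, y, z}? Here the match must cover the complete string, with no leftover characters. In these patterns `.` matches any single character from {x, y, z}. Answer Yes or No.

Yes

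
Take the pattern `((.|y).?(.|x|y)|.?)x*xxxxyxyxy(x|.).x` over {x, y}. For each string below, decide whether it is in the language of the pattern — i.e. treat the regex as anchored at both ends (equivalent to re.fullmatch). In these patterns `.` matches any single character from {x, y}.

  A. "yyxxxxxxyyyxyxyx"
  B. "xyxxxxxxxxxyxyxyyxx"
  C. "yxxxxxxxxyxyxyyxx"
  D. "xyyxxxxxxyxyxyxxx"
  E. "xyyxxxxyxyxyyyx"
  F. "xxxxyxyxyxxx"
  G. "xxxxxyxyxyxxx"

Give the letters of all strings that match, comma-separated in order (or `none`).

B, C, D, E, F, G

A → no match
B → match
C → match
D → match
E → match
F → match
G → match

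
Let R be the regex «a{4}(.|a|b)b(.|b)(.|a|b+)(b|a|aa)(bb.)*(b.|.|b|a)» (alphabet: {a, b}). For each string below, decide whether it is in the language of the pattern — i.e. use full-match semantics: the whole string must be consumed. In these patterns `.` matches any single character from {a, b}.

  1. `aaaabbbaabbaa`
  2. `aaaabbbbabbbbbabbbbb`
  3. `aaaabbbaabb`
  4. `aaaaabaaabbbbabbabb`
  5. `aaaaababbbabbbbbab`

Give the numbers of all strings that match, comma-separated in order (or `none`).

1, 2, 3, 5

1 → match
2 → match
3 → match
4 → no match
5 → match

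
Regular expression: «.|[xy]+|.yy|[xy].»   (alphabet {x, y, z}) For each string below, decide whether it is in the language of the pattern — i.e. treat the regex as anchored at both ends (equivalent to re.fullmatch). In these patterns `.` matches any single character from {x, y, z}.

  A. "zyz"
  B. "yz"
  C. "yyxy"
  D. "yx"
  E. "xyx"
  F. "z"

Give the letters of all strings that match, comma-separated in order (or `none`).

A → no match
B → match
C → match
D → match
E → match
F → match

B, C, D, E, F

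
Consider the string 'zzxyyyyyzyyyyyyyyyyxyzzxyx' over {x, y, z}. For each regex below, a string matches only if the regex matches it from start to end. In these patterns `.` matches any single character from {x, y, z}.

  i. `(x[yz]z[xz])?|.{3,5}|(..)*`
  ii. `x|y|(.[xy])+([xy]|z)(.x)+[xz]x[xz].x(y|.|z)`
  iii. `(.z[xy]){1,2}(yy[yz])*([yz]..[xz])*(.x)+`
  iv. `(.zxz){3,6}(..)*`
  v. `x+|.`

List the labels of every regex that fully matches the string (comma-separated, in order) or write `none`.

i, iii

i → match
ii → no match
iii → match
iv → no match
v → no match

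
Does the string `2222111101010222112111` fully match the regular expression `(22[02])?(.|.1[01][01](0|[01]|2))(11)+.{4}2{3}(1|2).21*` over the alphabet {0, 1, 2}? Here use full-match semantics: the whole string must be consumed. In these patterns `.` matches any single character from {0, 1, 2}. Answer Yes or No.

No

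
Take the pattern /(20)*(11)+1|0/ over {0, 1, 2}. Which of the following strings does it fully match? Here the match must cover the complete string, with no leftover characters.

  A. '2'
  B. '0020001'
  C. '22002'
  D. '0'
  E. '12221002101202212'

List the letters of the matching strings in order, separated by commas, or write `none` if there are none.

A. '2' → no match
B. '0020001' → no match
C. '22002' → no match
D. '0' → match
E → no match

D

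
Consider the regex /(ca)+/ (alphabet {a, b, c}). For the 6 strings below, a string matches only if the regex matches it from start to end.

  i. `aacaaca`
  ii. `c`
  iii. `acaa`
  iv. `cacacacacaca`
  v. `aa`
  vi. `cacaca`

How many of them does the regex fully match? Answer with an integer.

i → no match — must start with `ca`
ii → no match — must start with `ca`
iii → no match — must start with `ca`
iv → match
v → no match — must start with `ca`
vi → match
Total matched: 2

2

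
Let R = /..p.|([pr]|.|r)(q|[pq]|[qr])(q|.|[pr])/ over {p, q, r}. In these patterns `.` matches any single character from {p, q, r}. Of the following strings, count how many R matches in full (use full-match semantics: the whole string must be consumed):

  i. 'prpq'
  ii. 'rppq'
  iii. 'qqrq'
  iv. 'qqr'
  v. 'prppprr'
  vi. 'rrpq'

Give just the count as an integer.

4

i. 'prpq' → match
ii. 'rppq' → match
iii. 'qqrq' → no match
iv. 'qqr' → match
v. 'prppprr' → no match
vi. 'rrpq' → match
Total matched: 4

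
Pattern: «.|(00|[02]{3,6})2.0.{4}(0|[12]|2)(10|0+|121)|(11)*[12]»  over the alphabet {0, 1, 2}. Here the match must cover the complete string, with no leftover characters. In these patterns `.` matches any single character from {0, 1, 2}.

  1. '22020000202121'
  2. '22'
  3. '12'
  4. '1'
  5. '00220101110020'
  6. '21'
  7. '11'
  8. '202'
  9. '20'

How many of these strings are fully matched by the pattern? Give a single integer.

2

1 → match
2 → no match
3 → no match
4 → match
5 → no match
6 → no match
7 → no match
8 → no match
9 → no match
Total matched: 2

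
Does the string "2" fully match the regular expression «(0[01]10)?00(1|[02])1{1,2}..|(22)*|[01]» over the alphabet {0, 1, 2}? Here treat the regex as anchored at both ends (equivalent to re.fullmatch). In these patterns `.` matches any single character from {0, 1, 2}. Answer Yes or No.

No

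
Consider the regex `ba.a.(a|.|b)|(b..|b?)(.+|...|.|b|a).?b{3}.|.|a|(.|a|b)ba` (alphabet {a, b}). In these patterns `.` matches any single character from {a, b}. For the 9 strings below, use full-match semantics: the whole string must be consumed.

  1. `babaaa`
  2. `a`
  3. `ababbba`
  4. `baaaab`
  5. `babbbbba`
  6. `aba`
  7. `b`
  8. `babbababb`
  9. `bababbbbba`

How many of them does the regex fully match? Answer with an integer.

8

1 → match
2 → match
3 → match
4 → match
5 → match
6 → match
7 → match
8 → no match
9 → match
Total matched: 8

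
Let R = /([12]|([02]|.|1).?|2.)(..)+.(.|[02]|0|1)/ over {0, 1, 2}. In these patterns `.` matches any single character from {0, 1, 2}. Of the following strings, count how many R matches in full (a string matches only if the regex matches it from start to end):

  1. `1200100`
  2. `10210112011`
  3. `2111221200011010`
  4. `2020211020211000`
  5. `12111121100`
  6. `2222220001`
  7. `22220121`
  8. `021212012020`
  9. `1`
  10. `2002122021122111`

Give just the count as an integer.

1 → match
2 → match
3 → match
4 → match
5 → match
6 → match
7 → match
8 → match
9 → no match
10 → match
Total matched: 9

9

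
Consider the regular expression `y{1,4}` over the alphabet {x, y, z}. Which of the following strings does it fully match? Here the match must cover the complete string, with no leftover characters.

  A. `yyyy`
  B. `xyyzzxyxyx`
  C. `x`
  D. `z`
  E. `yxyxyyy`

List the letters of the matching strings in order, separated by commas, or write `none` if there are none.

A

A. `yyyy` → match
B. `xyyzzxyxyx` → no match — must start with `y`
C. `x` → no match — must start with `y`
D. `z` → no match — must start with `y`
E. `yxyxyyy` → no match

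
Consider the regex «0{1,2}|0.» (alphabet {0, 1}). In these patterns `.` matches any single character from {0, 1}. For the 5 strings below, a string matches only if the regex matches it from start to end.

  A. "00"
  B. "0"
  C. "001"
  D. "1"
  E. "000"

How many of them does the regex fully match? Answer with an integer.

2

A → match
B → match
C → no match
D → no match — must start with "0"
E → no match
Total matched: 2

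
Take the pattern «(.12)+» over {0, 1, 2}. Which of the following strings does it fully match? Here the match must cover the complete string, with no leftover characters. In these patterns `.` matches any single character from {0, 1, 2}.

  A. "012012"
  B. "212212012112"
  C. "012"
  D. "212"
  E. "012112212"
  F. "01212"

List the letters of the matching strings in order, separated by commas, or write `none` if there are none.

A → match
B → match
C → match
D → match
E → match
F → no match

A, B, C, D, E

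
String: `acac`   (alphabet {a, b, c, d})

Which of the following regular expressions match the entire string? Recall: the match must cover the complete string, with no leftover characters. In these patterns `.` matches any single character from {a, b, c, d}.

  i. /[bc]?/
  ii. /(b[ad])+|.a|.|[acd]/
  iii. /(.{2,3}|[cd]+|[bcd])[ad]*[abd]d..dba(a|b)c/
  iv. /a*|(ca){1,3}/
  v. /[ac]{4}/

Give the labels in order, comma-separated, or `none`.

v

i → no match
ii → no match
iii → no match
iv → no match
v → match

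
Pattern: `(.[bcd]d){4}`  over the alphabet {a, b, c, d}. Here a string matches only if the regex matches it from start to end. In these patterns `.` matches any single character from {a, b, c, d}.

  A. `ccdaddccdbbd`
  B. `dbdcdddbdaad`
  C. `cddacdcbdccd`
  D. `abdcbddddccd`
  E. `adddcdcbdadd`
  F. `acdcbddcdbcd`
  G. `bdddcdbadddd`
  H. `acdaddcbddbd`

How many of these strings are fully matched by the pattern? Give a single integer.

A → match
B → no match
C → match
D → match
E → match
F → match
G → no match
H → match
Total matched: 6

6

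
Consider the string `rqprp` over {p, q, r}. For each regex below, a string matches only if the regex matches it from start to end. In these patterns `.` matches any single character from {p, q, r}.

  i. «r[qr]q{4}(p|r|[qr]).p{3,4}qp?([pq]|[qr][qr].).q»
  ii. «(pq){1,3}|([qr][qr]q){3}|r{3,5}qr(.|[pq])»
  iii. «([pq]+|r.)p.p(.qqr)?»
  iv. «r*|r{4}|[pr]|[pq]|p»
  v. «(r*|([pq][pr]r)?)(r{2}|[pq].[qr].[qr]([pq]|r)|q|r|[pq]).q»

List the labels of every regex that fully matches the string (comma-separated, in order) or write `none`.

i → no match — must end with `q`
ii → no match
iii → match
iv → no match
v → no match — must end with `q`

iii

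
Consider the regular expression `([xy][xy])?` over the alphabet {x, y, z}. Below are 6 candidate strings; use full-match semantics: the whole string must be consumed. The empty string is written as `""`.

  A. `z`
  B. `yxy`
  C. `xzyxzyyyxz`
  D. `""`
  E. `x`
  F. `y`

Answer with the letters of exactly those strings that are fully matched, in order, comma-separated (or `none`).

D

A → no match
B → no match
C → no match
D → match
E → no match
F → no match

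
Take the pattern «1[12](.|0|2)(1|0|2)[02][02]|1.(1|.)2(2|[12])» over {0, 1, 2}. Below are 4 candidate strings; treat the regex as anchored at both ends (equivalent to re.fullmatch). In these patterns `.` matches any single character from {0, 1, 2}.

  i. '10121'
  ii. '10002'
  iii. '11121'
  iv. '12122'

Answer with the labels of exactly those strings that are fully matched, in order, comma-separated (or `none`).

i. '10121' → match
ii. '10002' → no match
iii. '11121' → match
iv. '12122' → match

i, iii, iv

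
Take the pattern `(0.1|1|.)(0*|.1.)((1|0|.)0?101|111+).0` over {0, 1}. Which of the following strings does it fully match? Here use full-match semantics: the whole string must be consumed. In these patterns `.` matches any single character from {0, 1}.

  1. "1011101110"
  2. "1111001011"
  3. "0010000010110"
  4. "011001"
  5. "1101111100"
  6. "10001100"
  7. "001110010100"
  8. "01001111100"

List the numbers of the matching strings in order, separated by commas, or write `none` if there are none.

1 → no match
2 → no match — must end with "0"
3 → match
4 → no match — must end with "0"
5 → no match
6 → no match
7 → match
8 → no match

3, 7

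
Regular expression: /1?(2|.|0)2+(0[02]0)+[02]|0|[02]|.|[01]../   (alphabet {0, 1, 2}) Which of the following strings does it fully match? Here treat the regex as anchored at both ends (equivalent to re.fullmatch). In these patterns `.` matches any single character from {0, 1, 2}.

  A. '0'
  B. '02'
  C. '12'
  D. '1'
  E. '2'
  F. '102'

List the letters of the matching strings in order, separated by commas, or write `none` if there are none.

A, D, E, F

A. '0' → match
B. '02' → no match
C. '12' → no match
D. '1' → match
E. '2' → match
F. '102' → match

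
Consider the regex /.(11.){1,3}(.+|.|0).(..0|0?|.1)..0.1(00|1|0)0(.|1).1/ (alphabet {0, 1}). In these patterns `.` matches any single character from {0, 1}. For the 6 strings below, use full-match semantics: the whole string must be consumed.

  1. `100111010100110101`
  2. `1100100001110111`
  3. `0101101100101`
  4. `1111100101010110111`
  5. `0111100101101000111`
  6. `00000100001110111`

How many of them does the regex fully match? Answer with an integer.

0

1 → no match
2 → no match
3 → no match
4 → no match
5 → no match
6 → no match
Total matched: 0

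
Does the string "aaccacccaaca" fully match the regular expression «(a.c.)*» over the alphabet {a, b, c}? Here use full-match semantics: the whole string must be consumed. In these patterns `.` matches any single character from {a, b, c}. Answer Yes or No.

Yes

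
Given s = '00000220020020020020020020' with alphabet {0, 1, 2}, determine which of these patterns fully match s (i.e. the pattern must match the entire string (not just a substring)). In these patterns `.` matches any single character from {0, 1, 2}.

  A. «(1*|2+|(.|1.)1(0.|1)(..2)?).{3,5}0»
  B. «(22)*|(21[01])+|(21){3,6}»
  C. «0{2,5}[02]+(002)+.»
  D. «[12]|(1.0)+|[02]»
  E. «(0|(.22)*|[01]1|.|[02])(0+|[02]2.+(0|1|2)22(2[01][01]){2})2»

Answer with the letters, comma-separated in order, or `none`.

C

A → no match
B → no match
C → match
D → no match
E → no match — must end with '2'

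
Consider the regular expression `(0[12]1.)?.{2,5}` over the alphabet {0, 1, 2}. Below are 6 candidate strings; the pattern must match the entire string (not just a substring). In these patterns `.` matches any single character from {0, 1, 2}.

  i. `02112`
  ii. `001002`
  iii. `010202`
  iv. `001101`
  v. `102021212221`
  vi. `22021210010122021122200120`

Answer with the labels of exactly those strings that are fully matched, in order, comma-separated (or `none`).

i

i. `02112` → match
ii. `001002` → no match
iii. `010202` → no match
iv. `001101` → no match
v. `102021212221` → no match
vi → no match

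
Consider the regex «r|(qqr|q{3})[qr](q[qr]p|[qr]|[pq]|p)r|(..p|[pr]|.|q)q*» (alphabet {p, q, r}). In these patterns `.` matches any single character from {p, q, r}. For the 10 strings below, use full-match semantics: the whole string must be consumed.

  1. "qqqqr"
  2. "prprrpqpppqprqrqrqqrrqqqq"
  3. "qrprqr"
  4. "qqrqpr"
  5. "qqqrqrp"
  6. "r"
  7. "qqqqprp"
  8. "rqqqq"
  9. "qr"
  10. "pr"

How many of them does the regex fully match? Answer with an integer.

3

1 → no match
2 → no match
3 → no match
4 → match
5 → no match
6 → match
7 → no match
8 → match
9 → no match
10 → no match
Total matched: 3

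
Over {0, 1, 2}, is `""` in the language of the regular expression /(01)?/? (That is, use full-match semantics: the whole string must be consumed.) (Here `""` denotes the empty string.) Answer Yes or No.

Yes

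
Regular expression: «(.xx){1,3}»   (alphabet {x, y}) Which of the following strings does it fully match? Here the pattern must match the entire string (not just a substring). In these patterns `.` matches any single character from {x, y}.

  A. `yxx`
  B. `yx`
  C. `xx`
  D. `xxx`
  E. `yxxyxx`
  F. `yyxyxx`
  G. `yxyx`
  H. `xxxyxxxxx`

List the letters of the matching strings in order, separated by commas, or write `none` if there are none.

A → match
B → no match — must end with `xx`
C → no match
D → match
E → match
F → no match
G → no match — must end with `xx`
H → match

A, D, E, H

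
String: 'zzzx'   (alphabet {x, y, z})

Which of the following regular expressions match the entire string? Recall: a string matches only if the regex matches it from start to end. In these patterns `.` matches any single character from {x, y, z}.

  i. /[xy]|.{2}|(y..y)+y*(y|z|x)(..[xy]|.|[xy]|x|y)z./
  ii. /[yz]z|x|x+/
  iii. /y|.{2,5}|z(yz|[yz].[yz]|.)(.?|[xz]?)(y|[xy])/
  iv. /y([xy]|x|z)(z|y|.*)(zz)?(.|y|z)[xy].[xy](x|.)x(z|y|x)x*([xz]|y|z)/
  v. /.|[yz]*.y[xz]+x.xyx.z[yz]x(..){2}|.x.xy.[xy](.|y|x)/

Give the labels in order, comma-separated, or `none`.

iii

i → no match
ii → no match
iii → match
iv → no match — must start with 'y'
v → no match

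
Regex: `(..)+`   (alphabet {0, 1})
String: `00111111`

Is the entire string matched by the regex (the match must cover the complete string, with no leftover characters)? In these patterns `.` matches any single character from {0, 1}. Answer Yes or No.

Yes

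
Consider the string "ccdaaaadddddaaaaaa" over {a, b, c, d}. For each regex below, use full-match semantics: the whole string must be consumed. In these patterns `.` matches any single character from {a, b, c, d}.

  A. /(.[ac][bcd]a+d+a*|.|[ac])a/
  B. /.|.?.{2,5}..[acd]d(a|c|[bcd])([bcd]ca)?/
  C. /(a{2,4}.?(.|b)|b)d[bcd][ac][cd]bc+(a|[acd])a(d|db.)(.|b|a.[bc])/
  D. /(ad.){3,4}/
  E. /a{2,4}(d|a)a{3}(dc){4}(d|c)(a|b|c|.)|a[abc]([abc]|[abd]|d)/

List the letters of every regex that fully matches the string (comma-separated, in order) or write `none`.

A

A → match
B → no match
C → no match
D → no match — must start with "ad"
E → no match — must start with "a"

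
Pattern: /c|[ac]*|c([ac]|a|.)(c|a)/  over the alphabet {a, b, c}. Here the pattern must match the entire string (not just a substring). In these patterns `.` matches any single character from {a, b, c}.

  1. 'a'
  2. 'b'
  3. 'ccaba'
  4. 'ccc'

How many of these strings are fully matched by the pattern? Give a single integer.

1 → match
2 → no match
3 → no match
4 → match
Total matched: 2

2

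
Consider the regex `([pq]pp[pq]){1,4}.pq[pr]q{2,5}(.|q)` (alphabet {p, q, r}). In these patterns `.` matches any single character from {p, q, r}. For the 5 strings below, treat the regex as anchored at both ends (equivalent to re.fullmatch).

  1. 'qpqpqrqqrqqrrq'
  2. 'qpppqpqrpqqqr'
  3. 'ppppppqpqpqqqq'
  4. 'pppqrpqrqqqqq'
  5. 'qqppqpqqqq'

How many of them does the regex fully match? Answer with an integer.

1 → no match
2 → no match
3 → no match
4 → match
5 → no match
Total matched: 1

1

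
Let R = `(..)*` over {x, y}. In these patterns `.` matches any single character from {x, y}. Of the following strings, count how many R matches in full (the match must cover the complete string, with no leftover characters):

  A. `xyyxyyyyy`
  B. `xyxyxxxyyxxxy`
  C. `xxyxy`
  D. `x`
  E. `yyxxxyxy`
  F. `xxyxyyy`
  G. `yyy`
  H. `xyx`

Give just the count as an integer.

1

A → no match
B → no match
C → no match
D → no match
E → match
F → no match
G → no match
H → no match
Total matched: 1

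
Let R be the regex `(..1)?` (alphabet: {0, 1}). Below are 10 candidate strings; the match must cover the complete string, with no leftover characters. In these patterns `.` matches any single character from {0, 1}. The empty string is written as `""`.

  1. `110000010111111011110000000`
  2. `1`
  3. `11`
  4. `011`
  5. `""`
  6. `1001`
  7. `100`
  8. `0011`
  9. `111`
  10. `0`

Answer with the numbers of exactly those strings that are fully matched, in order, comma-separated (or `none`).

4, 5, 9

1 → no match
2. `1` → no match
3. `11` → no match
4. `011` → match
5. `""` → match
6. `1001` → no match
7. `100` → no match
8. `0011` → no match
9. `111` → match
10. `0` → no match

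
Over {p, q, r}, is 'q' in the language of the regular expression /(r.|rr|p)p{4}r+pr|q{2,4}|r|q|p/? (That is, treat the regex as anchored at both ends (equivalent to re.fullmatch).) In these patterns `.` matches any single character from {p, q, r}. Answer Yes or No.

Yes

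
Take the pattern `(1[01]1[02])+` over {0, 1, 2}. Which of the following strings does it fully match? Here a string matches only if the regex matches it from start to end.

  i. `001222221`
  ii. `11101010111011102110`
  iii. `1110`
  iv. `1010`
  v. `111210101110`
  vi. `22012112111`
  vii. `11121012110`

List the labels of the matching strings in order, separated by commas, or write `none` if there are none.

iii, iv, v

i → no match — must start with `1`
ii → no match
iii → match
iv → match
v → match
vi → no match — must start with `1`
vii → no match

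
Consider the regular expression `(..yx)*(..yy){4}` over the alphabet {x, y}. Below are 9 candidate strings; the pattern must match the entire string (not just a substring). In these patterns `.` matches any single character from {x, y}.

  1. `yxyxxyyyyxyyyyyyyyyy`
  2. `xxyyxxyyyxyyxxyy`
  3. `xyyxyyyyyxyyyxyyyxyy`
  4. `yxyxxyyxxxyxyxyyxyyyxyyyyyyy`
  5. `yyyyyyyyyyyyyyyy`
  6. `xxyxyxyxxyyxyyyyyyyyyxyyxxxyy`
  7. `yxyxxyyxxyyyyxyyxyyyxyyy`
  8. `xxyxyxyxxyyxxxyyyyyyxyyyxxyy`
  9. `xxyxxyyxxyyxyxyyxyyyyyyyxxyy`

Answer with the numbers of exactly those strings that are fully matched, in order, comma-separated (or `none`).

1, 2, 3, 4, 5, 7, 8, 9

1 → match
2 → match
3 → match
4 → match
5 → match
6 → no match
7 → match
8 → match
9 → match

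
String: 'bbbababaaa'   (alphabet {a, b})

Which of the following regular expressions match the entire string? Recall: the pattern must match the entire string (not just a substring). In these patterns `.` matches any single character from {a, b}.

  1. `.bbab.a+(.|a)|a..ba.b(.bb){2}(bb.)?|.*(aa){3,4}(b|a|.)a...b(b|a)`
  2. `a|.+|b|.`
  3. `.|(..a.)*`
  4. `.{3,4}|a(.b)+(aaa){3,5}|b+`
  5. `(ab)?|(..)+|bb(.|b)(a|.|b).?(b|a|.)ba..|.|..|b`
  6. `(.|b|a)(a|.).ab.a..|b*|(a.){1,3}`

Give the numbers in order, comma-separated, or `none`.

1 → no match
2 → match
3 → no match
4 → no match
5 → match
6 → no match

2, 5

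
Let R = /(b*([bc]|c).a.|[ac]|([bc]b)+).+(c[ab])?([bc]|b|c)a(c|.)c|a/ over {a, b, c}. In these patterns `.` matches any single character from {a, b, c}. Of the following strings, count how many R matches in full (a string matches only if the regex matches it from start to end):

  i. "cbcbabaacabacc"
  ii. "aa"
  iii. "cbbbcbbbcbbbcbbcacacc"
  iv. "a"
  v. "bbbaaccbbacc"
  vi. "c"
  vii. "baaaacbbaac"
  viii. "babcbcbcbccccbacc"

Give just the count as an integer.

5

i → match
ii → no match
iii → match
iv → match
v → match
vi → no match
vii → match
viii → no match
Total matched: 5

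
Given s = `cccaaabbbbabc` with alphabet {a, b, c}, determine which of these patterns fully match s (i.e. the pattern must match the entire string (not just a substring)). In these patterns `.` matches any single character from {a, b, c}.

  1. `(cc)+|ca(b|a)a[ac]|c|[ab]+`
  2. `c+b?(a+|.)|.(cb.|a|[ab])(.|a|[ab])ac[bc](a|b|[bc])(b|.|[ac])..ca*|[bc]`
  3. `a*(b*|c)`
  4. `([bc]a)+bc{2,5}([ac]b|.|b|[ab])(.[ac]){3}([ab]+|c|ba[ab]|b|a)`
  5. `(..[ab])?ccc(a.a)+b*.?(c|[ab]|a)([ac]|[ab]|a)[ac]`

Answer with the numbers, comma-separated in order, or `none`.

5

1 → no match
2 → no match
3 → no match
4 → no match
5 → match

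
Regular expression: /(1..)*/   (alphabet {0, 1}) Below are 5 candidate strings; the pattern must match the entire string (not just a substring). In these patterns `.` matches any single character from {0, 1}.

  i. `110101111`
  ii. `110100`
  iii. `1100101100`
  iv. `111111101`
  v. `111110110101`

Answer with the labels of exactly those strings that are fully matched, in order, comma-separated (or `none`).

i → match
ii → match
iii → no match
iv → match
v → match

i, ii, iv, v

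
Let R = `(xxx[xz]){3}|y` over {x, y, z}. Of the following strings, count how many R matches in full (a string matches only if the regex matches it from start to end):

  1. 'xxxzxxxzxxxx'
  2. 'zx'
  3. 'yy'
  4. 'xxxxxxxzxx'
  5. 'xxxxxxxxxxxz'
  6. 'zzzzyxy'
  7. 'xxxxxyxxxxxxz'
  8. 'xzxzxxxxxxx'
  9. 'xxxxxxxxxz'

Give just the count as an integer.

2

1 → match
2 → no match
3 → no match
4 → no match
5 → match
6 → no match
7 → no match
8 → no match
9 → no match
Total matched: 2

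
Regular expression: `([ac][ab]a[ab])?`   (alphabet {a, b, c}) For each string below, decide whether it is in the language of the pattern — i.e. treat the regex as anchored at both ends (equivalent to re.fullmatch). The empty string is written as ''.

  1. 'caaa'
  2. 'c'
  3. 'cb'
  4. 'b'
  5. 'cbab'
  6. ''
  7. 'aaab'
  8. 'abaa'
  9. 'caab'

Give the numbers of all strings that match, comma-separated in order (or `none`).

1 → match
2 → no match
3 → no match
4 → no match
5 → match
6 → match
7 → match
8 → match
9 → match

1, 5, 6, 7, 8, 9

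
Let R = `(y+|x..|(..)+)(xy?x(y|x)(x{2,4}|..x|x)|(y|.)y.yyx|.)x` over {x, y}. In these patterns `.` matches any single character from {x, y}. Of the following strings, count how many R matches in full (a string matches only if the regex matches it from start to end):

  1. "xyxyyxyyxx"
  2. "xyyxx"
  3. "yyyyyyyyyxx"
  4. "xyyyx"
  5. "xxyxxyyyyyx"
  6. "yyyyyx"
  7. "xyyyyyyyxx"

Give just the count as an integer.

6

1 → match
2 → match
3 → match
4 → match
5 → no match
6 → match
7 → match
Total matched: 6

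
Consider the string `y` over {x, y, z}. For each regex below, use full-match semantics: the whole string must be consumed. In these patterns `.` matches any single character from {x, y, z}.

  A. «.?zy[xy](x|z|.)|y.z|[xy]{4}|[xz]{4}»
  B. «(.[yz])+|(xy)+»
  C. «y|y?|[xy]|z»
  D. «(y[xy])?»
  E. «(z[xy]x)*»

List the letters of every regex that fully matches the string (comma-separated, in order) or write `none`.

A → no match
B → no match
C → match
D → no match
E → no match

C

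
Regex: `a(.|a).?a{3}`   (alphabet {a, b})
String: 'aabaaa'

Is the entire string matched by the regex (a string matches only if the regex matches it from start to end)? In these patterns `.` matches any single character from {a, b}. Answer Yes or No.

Yes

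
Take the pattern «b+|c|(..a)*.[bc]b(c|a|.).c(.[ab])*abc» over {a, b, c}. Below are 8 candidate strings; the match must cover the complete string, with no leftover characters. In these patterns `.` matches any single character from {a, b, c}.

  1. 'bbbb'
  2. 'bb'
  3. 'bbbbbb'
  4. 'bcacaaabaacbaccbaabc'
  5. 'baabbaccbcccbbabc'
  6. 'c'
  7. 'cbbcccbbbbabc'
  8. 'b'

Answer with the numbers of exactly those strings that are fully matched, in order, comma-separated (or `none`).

1. 'bbbb' → match
2. 'bb' → match
3. 'bbbbbb' → match
4 → match
5 → match
6. 'c' → match
7 → match
8. 'b' → match

1, 2, 3, 4, 5, 6, 7, 8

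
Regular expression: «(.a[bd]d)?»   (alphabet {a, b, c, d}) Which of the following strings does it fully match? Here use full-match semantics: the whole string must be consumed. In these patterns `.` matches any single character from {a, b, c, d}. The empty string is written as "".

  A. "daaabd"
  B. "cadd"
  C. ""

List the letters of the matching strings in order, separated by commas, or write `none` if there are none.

A. "daaabd" → no match
B. "cadd" → match
C. "" → match

B, C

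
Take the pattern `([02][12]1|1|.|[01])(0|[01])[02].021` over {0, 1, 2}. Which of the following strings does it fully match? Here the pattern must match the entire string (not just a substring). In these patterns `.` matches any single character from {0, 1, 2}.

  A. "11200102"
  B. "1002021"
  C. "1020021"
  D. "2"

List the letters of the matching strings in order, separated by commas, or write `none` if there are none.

A. "11200102" → no match — must end with "021"
B. "1002021" → match
C. "1020021" → match
D. "2" → no match — must end with "021"

B, C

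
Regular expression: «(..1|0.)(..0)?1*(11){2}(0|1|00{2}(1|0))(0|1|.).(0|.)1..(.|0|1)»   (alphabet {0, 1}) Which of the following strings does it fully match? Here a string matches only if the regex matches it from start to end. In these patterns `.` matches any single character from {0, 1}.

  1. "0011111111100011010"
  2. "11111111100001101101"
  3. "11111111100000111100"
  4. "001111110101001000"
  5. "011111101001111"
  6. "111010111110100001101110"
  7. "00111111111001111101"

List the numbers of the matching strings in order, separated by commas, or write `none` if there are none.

1 → match
2 → match
3 → match
4 → no match
5 → match
6 → no match
7 → no match

1, 2, 3, 5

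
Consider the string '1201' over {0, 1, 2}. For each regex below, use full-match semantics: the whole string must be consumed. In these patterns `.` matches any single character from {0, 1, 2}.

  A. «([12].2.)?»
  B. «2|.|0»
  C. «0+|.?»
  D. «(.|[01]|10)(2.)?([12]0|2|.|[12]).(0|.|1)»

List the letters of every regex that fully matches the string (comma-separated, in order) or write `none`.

A → no match
B → no match
C → no match
D → match

D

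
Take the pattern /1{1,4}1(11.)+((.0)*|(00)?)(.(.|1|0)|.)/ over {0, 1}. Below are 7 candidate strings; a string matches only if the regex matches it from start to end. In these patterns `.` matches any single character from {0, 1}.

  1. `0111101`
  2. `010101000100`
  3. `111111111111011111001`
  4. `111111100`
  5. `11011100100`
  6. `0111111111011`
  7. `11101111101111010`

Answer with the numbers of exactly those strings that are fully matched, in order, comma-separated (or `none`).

1 → no match — must start with `1`
2 → no match — must start with `1`
3 → match
4 → match
5 → no match
6 → no match — must start with `1`
7 → no match

3, 4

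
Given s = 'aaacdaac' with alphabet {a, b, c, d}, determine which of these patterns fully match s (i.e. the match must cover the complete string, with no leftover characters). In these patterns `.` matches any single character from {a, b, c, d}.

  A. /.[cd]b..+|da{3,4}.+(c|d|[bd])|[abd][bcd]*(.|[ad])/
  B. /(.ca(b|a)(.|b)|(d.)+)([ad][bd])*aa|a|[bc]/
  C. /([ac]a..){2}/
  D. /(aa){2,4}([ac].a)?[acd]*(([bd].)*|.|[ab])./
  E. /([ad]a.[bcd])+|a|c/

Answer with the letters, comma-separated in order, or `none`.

E

A → no match
B → no match
C → no match
D → no match
E → match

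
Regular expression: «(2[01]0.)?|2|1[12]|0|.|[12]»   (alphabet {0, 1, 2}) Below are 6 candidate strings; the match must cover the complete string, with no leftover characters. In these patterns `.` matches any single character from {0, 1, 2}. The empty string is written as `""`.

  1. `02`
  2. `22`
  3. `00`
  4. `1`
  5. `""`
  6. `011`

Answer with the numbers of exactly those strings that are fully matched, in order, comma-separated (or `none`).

4, 5

1. `02` → no match
2. `22` → no match
3. `00` → no match
4. `1` → match
5. `""` → match
6. `011` → no match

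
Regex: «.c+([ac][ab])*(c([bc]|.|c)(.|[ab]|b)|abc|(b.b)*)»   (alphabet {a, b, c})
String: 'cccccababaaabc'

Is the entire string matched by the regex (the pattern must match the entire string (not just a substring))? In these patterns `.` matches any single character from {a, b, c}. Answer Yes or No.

Yes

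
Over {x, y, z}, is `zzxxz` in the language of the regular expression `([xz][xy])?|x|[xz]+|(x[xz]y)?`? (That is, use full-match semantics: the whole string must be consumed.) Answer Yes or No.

Yes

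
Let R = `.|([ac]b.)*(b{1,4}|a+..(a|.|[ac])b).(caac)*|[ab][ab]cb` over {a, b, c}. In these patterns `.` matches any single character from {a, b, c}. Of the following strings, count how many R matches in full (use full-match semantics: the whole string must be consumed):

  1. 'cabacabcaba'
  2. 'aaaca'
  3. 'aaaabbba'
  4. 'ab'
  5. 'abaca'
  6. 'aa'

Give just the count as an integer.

1

1. 'cabacabcaba' → no match
2. 'aaaca' → no match
3. 'aaaabbba' → match
4. 'ab' → no match
5. 'abaca' → no match
6. 'aa' → no match
Total matched: 1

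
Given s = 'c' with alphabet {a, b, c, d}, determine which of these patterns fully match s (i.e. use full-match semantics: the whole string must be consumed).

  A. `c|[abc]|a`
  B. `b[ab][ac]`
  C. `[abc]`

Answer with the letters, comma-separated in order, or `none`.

A, C

A → match
B → no match — must start with 'b'
C → match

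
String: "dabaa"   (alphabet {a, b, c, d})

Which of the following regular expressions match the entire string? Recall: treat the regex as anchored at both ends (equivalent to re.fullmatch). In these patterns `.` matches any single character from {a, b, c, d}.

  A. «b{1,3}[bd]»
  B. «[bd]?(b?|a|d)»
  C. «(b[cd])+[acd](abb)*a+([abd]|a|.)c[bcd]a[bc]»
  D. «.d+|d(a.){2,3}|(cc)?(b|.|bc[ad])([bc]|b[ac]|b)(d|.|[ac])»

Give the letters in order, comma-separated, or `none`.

D

A → no match — must start with "b"
B → no match
C → no match — must start with "b"
D → match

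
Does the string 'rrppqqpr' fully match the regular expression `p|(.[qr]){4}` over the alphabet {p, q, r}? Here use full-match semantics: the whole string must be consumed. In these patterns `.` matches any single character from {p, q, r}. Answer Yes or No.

No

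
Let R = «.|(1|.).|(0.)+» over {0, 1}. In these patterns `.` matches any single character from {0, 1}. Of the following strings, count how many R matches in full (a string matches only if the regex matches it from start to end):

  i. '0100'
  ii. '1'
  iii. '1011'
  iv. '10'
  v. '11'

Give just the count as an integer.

4

i → match
ii → match
iii → no match
iv → match
v → match
Total matched: 4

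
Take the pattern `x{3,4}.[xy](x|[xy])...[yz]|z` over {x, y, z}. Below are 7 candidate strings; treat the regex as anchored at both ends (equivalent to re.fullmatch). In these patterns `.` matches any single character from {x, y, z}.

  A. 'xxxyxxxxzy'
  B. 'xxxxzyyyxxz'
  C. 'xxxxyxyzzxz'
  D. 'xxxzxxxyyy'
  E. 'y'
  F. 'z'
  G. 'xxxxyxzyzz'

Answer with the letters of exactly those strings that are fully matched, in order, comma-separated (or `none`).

A → match
B → match
C → match
D → match
E → no match
F → match
G → match

A, B, C, D, F, G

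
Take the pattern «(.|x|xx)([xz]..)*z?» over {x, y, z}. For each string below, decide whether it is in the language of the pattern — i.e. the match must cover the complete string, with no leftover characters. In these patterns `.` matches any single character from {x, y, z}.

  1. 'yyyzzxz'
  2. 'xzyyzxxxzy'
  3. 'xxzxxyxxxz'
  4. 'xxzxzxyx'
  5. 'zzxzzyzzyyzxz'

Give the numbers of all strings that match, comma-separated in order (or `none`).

2, 3, 4, 5

1. 'yyyzzxz' → no match
2. 'xzyyzxxxzy' → match
3. 'xxzxxyxxxz' → match
4. 'xxzxzxyx' → match
5 → match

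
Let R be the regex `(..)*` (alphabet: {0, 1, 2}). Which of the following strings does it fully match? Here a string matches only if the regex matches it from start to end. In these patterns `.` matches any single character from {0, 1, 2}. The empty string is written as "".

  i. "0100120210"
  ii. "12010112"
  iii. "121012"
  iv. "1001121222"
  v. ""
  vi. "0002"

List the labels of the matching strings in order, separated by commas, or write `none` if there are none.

i → match
ii → match
iii → match
iv → match
v → match
vi → match

i, ii, iii, iv, v, vi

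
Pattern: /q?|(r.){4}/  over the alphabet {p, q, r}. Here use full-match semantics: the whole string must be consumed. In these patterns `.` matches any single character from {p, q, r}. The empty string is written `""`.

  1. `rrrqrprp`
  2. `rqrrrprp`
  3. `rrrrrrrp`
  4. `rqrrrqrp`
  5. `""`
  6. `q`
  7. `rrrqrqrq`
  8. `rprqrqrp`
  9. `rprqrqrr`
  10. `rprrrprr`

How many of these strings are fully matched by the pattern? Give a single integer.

1 → match
2 → match
3 → match
4 → match
5 → match
6 → match
7 → match
8 → match
9 → match
10 → match
Total matched: 10

10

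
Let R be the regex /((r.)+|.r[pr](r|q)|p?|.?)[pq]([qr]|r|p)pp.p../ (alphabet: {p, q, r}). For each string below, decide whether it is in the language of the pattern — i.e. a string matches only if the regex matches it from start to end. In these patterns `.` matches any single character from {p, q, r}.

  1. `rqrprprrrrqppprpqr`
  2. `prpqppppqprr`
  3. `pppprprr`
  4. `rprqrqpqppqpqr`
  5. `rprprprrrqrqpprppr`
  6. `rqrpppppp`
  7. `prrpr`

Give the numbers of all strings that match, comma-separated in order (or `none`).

1, 2, 3, 4, 6

1 → match
2 → match
3 → match
4 → match
5 → no match
6 → match
7 → no match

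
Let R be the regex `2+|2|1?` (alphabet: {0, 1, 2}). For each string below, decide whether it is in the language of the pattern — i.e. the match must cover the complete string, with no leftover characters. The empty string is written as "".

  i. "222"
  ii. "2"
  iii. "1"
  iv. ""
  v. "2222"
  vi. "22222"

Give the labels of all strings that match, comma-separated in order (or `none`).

i → match
ii → match
iii → match
iv → match
v → match
vi → match

i, ii, iii, iv, v, vi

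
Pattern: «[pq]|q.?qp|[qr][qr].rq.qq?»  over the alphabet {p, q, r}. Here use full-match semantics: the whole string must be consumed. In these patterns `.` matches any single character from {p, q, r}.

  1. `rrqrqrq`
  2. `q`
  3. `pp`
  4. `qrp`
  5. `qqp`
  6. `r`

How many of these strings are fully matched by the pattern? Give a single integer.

3

1 → match
2 → match
3 → no match
4 → no match
5 → match
6 → no match
Total matched: 3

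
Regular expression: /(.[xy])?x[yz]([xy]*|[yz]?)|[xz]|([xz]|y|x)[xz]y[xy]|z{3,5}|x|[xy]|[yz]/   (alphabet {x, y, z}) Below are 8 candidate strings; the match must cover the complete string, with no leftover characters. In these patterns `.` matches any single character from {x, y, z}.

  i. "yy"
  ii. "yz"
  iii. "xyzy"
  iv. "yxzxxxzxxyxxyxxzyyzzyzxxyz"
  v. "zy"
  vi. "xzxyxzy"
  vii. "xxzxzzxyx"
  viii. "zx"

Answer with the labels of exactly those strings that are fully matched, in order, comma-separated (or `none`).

i → no match
ii → no match
iii → no match
iv → no match
v → no match
vi → no match
vii → no match
viii → no match

none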